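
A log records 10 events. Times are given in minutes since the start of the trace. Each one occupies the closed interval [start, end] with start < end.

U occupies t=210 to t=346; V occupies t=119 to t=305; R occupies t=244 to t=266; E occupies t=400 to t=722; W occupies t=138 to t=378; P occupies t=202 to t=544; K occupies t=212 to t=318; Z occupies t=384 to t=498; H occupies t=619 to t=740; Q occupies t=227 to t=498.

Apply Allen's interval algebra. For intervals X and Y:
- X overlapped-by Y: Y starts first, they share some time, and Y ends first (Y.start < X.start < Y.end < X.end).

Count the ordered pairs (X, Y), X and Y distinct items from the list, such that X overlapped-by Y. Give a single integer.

13

Checking all 90 ordered pairs for relation 'overlapped-by'; matching pairs in alphabetical order:
(E, P): E overlapped-by P ✓
(E, Q): E overlapped-by Q ✓
(E, Z): E overlapped-by Z ✓
(H, E): H overlapped-by E ✓
(K, V): K overlapped-by V ✓
(P, V): P overlapped-by V ✓
(P, W): P overlapped-by W ✓
(Q, K): Q overlapped-by K ✓
(Q, U): Q overlapped-by U ✓
(Q, V): Q overlapped-by V ✓
(Q, W): Q overlapped-by W ✓
(U, V): U overlapped-by V ✓
(W, V): W overlapped-by V ✓
Count: 13.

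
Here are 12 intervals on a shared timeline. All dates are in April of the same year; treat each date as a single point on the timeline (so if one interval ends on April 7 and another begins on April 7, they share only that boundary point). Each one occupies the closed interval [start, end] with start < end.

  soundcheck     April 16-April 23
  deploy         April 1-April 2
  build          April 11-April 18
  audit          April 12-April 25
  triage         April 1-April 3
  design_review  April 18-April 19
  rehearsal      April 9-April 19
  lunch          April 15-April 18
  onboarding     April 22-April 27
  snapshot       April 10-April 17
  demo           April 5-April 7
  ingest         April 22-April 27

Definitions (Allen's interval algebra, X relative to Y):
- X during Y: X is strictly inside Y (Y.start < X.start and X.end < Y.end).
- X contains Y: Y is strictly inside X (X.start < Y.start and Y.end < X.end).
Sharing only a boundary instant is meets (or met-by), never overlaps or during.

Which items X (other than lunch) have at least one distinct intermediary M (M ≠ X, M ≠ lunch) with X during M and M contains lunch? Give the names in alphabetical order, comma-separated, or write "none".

Target lunch = [April 15, April 18].
Intermediaries M with M contains lunch: audit, rehearsal.
Via audit — items with X during audit: design_review, soundcheck.
Via rehearsal — items with X during rehearsal: build, snapshot.
Union: build, design_review, snapshot, soundcheck.

build, design_review, snapshot, soundcheck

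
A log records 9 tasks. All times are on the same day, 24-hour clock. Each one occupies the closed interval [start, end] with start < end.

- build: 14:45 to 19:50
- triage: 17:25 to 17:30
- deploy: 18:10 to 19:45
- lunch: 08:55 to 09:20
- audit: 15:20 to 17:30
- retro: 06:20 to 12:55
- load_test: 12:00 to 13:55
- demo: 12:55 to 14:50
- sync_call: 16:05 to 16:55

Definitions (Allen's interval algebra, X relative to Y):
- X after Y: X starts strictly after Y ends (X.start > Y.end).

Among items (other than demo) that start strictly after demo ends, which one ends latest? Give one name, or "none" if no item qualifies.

deploy

Target demo = [12:55, 14:50].
audit [15:20, 17:30] → after → candidate.
build [14:45, 19:50] → overlapped-by → excluded.
deploy [18:10, 19:45] → after → candidate.
load_test [12:00, 13:55] → overlaps → excluded.
lunch [08:55, 09:20] → before → excluded.
retro [06:20, 12:55] → meets → excluded.
sync_call [16:05, 16:55] → after → candidate.
triage [17:25, 17:30] → after → candidate.
Among candidates, latest end is 19:45 → deploy.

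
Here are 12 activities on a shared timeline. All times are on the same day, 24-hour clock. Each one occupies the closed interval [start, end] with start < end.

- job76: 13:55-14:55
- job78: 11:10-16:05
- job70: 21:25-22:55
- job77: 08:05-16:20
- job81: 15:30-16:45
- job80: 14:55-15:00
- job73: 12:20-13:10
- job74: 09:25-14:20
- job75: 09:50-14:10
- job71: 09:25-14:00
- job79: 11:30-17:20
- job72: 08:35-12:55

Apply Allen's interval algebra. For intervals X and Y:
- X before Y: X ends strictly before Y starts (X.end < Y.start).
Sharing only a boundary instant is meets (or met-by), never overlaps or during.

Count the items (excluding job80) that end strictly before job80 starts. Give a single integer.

5

Target job80 = [14:55, 15:00].
job70 [21:25, 22:55] → after → no.
job71 [09:25, 14:00] → before → counts.
job72 [08:35, 12:55] → before → counts.
job73 [12:20, 13:10] → before → counts.
job74 [09:25, 14:20] → before → counts.
job75 [09:50, 14:10] → before → counts.
job76 [13:55, 14:55] → meets → no.
job77 [08:05, 16:20] → contains → no.
job78 [11:10, 16:05] → contains → no.
job79 [11:30, 17:20] → contains → no.
job81 [15:30, 16:45] → after → no.
Total: 5.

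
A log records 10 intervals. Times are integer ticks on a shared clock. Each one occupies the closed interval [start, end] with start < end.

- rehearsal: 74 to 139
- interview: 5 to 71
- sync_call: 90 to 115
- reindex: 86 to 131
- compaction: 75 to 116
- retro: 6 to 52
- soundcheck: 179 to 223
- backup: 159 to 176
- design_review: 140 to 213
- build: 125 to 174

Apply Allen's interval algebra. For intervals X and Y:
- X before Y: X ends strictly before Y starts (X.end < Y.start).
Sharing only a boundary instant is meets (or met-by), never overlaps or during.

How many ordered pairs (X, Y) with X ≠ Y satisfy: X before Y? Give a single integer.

Checking all 90 ordered pairs for relation 'before'; matching pairs in alphabetical order:
(backup, soundcheck): backup before soundcheck ✓
(build, soundcheck): build before soundcheck ✓
(compaction, backup): compaction before backup ✓
(compaction, build): compaction before build ✓
(compaction, design_review): compaction before design_review ✓
(compaction, soundcheck): compaction before soundcheck ✓
(interview, backup): interview before backup ✓
(interview, build): interview before build ✓
(interview, compaction): interview before compaction ✓
(interview, design_review): interview before design_review ✓
(interview, rehearsal): interview before rehearsal ✓
(interview, reindex): interview before reindex ✓
(interview, soundcheck): interview before soundcheck ✓
(interview, sync_call): interview before sync_call ✓
(rehearsal, backup): rehearsal before backup ✓
(rehearsal, design_review): rehearsal before design_review ✓
(rehearsal, soundcheck): rehearsal before soundcheck ✓
(reindex, backup): reindex before backup ✓
(reindex, design_review): reindex before design_review ✓
(reindex, soundcheck): reindex before soundcheck ✓
(retro, backup): retro before backup ✓
(retro, build): retro before build ✓
(retro, compaction): retro before compaction ✓
(retro, design_review): retro before design_review ✓
... plus 8 further pairs not listed.
Count: 32.

32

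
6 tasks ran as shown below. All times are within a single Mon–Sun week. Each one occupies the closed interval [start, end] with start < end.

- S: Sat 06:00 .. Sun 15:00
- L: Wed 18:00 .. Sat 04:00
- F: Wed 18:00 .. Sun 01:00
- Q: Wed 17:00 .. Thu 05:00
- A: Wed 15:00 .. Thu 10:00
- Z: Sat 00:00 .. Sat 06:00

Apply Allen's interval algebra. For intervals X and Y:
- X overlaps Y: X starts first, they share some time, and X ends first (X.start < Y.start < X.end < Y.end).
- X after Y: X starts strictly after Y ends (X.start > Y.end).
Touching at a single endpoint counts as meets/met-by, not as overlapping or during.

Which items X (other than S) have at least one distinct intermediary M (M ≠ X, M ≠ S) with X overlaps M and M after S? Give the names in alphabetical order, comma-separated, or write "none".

none

Target S = [Sat 06:00, Sun 15:00].
Intermediaries M with M after S: none.
Union: none.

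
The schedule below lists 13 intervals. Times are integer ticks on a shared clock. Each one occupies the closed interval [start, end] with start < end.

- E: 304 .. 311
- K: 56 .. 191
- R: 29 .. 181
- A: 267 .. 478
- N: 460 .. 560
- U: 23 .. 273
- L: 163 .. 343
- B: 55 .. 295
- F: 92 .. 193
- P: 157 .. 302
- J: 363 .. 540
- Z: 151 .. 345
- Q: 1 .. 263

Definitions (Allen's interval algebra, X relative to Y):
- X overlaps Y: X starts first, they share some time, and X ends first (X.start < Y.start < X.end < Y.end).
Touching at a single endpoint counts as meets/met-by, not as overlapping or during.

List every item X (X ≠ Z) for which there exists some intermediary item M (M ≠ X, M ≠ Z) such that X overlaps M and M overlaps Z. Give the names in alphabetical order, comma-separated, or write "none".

Target Z = [151, 345].
Intermediaries M with M overlaps Z: B, F, K, Q, R, U.
Via B — items with X overlaps B: Q, R, U.
Via F — items with X overlaps F: K, R.
Via K — items with X overlaps K: R.
Via Q — items with X overlaps Q: none.
Via R — items with X overlaps R: none.
Via U — items with X overlaps U: Q.
Union: K, Q, R, U.

K, Q, R, U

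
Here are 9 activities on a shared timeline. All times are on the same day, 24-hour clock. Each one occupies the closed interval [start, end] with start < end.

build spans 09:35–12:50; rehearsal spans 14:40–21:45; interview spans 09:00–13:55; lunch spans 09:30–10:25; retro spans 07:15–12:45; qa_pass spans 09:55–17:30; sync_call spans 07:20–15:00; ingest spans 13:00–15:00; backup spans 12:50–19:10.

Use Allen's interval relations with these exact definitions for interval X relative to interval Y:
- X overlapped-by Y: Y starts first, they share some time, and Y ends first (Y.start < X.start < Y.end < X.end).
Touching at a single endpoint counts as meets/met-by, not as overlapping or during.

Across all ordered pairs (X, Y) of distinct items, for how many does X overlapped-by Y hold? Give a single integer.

17

Checking all 72 ordered pairs for relation 'overlapped-by'; matching pairs in alphabetical order:
(backup, interview): backup overlapped-by interview ✓
(backup, qa_pass): backup overlapped-by qa_pass ✓
(backup, sync_call): backup overlapped-by sync_call ✓
(build, lunch): build overlapped-by lunch ✓
(build, retro): build overlapped-by retro ✓
(ingest, interview): ingest overlapped-by interview ✓
(interview, retro): interview overlapped-by retro ✓
(qa_pass, build): qa_pass overlapped-by build ✓
(qa_pass, interview): qa_pass overlapped-by interview ✓
(qa_pass, lunch): qa_pass overlapped-by lunch ✓
(qa_pass, retro): qa_pass overlapped-by retro ✓
(qa_pass, sync_call): qa_pass overlapped-by sync_call ✓
(rehearsal, backup): rehearsal overlapped-by backup ✓
(rehearsal, ingest): rehearsal overlapped-by ingest ✓
(rehearsal, qa_pass): rehearsal overlapped-by qa_pass ✓
(rehearsal, sync_call): rehearsal overlapped-by sync_call ✓
(sync_call, retro): sync_call overlapped-by retro ✓
Count: 17.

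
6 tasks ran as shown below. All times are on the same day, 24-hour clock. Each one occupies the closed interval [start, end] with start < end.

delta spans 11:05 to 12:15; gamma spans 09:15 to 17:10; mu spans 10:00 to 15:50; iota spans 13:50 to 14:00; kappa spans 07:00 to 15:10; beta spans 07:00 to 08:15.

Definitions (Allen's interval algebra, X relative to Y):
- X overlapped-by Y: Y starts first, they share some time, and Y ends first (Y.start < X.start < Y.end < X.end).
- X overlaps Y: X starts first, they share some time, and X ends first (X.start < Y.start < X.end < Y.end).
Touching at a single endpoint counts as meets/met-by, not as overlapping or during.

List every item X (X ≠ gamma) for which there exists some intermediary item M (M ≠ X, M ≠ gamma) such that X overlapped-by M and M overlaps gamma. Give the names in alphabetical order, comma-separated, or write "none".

mu

Target gamma = [09:15, 17:10].
Intermediaries M with M overlaps gamma: kappa.
Via kappa — items with X overlapped-by kappa: mu.
Union: mu.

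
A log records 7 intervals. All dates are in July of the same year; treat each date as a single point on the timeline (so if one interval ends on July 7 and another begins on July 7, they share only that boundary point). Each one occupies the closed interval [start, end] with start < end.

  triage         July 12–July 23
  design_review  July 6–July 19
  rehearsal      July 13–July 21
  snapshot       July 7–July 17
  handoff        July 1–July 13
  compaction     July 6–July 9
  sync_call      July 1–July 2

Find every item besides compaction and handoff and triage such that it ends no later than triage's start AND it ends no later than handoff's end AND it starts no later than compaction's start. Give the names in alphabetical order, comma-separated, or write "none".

sync_call

Conditions: its end is no later than triage's start (X.end <= July 12) AND its end is no later than handoff's end (X.end <= July 13) AND its start is no later than compaction's start (X.start <= July 6).
design_review: end July 19 <= July 12? ✗; end July 19 <= July 13? ✗; start July 6 <= July 6? ✓ → no.
rehearsal: end July 21 <= July 12? ✗; end July 21 <= July 13? ✗; start July 13 <= July 6? ✗ → no.
snapshot: end July 17 <= July 12? ✗; end July 17 <= July 13? ✗; start July 7 <= July 6? ✗ → no.
sync_call: end July 2 <= July 12? ✓; end July 2 <= July 13? ✓; start July 1 <= July 6? ✓ → yes.
Result: sync_call.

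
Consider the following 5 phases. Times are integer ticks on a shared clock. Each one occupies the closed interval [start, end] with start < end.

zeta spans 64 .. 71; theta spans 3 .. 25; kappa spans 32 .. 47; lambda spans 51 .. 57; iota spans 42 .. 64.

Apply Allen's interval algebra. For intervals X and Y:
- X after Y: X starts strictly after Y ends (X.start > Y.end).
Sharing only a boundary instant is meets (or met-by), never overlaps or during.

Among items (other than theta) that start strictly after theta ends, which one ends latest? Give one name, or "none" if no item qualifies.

zeta

Target theta = [3, 25].
iota [42, 64] → after → candidate.
kappa [32, 47] → after → candidate.
lambda [51, 57] → after → candidate.
zeta [64, 71] → after → candidate.
Among candidates, latest end is 71 → zeta.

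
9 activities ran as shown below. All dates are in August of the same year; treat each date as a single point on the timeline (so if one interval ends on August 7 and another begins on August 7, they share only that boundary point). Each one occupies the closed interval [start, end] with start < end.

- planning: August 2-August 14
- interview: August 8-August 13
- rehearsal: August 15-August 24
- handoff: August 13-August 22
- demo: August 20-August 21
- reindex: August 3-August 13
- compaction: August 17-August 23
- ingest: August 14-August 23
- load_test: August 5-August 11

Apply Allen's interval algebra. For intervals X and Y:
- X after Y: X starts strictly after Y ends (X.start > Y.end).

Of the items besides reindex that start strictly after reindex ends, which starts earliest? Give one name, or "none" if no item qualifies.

ingest

Target reindex = [August 3, August 13].
compaction [August 17, August 23] → after → candidate.
demo [August 20, August 21] → after → candidate.
handoff [August 13, August 22] → met-by → excluded.
ingest [August 14, August 23] → after → candidate.
interview [August 8, August 13] → finishes → excluded.
load_test [August 5, August 11] → during → excluded.
planning [August 2, August 14] → contains → excluded.
rehearsal [August 15, August 24] → after → candidate.
Among candidates, earliest start is August 14 → ingest.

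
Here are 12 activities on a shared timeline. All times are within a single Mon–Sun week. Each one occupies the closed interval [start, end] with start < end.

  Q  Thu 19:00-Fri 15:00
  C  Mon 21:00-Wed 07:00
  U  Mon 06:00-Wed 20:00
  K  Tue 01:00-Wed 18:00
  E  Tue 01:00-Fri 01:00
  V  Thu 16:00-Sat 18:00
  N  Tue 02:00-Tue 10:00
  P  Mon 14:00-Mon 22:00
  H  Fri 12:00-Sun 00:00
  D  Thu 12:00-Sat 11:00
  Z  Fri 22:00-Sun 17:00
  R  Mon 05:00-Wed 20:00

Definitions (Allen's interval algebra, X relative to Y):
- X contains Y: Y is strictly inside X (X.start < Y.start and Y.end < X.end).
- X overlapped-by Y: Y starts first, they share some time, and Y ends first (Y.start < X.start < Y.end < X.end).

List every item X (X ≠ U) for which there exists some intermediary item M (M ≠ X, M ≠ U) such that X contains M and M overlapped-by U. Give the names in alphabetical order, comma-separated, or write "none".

none

Target U = [Mon 06:00, Wed 20:00].
Intermediaries M with M overlapped-by U: E.
Via E — items with X contains E: none.
Union: none.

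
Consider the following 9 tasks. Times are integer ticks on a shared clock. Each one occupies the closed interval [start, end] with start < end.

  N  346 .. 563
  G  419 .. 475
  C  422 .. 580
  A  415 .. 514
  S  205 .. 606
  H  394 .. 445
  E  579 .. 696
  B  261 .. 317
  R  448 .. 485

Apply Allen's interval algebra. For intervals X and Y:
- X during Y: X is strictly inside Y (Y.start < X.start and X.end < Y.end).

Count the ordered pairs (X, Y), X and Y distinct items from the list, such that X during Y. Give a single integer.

14

Checking all 72 ordered pairs for relation 'during'; matching pairs in alphabetical order:
(A, N): A during N ✓
(A, S): A during S ✓
(B, S): B during S ✓
(C, S): C during S ✓
(G, A): G during A ✓
(G, N): G during N ✓
(G, S): G during S ✓
(H, N): H during N ✓
(H, S): H during S ✓
(N, S): N during S ✓
(R, A): R during A ✓
(R, C): R during C ✓
(R, N): R during N ✓
(R, S): R during S ✓
Count: 14.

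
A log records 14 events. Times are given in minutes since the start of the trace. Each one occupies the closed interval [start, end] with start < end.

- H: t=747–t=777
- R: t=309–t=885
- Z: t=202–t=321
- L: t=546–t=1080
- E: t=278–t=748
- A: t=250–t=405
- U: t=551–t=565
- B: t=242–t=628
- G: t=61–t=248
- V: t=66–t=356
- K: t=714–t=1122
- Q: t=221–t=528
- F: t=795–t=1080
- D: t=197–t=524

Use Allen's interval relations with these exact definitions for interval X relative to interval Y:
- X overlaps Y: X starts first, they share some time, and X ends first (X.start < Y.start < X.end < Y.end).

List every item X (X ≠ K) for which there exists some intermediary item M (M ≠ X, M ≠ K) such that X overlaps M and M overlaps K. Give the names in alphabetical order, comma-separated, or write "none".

Target K = [t=714, t=1122].
Intermediaries M with M overlaps K: E, L, R.
Via E — items with X overlaps E: A, B, D, Q, V, Z.
Via L — items with X overlaps L: B, E, R.
Via R — items with X overlaps R: A, B, D, E, Q, V, Z.
Union: A, B, D, E, Q, R, V, Z.

A, B, D, E, Q, R, V, Z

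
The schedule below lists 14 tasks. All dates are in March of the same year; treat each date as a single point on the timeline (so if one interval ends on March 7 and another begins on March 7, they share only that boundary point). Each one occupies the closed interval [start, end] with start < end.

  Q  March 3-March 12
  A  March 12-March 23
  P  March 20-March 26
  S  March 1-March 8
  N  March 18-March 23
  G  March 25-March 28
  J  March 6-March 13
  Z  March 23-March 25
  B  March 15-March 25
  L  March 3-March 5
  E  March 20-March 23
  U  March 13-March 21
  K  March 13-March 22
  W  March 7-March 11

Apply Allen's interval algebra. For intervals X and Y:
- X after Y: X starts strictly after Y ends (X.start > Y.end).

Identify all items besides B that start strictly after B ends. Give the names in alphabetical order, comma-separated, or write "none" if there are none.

Target B = [March 15, March 25].
A [March 12, March 23] → overlaps → no.
E [March 20, March 23] → during → no.
G [March 25, March 28] → met-by → no.
J [March 6, March 13] → before → no.
K [March 13, March 22] → overlaps → no.
L [March 3, March 5] → before → no.
N [March 18, March 23] → during → no.
P [March 20, March 26] → overlapped-by → no.
Q [March 3, March 12] → before → no.
S [March 1, March 8] → before → no.
U [March 13, March 21] → overlaps → no.
W [March 7, March 11] → before → no.
Z [March 23, March 25] → finishes → no.
Result: none.

none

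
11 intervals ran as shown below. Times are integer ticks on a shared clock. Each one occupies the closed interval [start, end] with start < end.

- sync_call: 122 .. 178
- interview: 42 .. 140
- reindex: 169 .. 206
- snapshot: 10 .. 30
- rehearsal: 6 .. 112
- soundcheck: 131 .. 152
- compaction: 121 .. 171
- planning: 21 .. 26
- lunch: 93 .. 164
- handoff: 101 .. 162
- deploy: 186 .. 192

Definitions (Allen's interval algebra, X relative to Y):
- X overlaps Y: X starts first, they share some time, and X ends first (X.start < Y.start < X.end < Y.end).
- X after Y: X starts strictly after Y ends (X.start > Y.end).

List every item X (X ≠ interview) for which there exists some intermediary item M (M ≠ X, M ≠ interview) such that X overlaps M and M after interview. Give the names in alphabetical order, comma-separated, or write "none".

compaction, sync_call

Target interview = [42, 140].
Intermediaries M with M after interview: deploy, reindex.
Via deploy — items with X overlaps deploy: none.
Via reindex — items with X overlaps reindex: compaction, sync_call.
Union: compaction, sync_call.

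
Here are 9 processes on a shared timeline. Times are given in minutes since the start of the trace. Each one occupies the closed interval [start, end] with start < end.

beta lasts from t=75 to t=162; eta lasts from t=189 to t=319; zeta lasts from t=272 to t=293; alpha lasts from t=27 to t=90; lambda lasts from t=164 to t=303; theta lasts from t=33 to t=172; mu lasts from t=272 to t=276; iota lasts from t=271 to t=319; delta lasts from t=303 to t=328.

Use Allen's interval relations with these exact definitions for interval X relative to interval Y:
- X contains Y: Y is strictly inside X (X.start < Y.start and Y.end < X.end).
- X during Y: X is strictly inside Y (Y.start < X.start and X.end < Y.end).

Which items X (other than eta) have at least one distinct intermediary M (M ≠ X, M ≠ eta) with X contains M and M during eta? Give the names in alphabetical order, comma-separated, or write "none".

iota, lambda

Target eta = [t=189, t=319].
Intermediaries M with M during eta: mu, zeta.
Via mu — items with X contains mu: iota, lambda.
Via zeta — items with X contains zeta: iota, lambda.
Union: iota, lambda.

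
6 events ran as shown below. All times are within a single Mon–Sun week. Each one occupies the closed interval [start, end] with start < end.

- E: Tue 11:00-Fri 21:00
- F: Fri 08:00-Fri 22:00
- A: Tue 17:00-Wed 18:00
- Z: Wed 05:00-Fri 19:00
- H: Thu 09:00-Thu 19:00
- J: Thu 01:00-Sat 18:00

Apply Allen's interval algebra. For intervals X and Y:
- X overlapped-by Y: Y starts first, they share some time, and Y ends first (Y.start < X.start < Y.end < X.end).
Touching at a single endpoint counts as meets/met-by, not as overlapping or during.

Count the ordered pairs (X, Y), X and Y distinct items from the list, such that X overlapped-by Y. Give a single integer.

Checking all 30 ordered pairs for relation 'overlapped-by'; matching pairs in alphabetical order:
(F, E): F overlapped-by E ✓
(F, Z): F overlapped-by Z ✓
(J, E): J overlapped-by E ✓
(J, Z): J overlapped-by Z ✓
(Z, A): Z overlapped-by A ✓
Count: 5.

5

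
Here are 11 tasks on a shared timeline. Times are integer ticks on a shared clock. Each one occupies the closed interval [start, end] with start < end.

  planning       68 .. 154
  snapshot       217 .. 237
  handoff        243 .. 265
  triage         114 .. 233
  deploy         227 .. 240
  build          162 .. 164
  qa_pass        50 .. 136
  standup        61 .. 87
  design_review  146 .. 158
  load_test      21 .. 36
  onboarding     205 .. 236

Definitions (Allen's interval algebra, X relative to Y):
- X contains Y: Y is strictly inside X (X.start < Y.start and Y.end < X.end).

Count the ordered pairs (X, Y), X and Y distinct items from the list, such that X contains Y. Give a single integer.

3

Checking all 110 ordered pairs for relation 'contains'; matching pairs in alphabetical order:
(qa_pass, standup): qa_pass contains standup ✓
(triage, build): triage contains build ✓
(triage, design_review): triage contains design_review ✓
Count: 3.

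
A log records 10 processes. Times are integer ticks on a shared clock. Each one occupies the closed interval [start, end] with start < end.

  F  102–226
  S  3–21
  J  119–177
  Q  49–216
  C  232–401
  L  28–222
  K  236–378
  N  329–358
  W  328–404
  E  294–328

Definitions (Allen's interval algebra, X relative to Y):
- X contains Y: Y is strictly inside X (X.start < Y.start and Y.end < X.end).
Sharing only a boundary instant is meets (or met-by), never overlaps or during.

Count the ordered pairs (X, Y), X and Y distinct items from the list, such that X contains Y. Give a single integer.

10

Checking all 90 ordered pairs for relation 'contains'; matching pairs in alphabetical order:
(C, E): C contains E ✓
(C, K): C contains K ✓
(C, N): C contains N ✓
(F, J): F contains J ✓
(K, E): K contains E ✓
(K, N): K contains N ✓
(L, J): L contains J ✓
(L, Q): L contains Q ✓
(Q, J): Q contains J ✓
(W, N): W contains N ✓
Count: 10.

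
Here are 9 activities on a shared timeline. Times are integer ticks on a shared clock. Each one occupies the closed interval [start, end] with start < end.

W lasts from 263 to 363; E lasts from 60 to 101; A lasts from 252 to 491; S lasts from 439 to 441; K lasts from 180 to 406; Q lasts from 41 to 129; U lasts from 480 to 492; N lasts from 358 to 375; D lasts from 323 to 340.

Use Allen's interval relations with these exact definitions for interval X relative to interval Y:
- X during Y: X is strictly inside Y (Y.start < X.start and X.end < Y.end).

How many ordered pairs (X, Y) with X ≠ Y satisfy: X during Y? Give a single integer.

Checking all 72 ordered pairs for relation 'during'; matching pairs in alphabetical order:
(D, A): D during A ✓
(D, K): D during K ✓
(D, W): D during W ✓
(E, Q): E during Q ✓
(N, A): N during A ✓
(N, K): N during K ✓
(S, A): S during A ✓
(W, A): W during A ✓
(W, K): W during K ✓
Count: 9.

9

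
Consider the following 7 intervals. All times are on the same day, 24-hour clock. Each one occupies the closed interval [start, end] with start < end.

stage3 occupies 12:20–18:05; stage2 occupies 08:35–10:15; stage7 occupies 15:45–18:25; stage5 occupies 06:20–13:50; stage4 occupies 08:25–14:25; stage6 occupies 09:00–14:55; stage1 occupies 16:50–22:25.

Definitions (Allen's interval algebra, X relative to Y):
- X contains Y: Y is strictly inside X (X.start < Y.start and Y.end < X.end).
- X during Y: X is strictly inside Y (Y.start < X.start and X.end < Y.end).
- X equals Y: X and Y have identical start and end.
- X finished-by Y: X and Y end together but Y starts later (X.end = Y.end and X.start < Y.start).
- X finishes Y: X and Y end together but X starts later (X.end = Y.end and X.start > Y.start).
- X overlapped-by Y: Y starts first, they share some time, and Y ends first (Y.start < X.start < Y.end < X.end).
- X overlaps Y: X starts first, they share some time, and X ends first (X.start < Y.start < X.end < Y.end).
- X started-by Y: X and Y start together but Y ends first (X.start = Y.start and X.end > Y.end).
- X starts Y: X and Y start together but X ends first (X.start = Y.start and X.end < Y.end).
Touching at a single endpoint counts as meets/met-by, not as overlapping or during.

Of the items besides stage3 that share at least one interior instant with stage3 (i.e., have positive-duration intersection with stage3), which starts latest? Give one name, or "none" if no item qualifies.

Target stage3 = [12:20, 18:05].
stage1 [16:50, 22:25] → overlapped-by → candidate.
stage2 [08:35, 10:15] → before → excluded.
stage4 [08:25, 14:25] → overlaps → candidate.
stage5 [06:20, 13:50] → overlaps → candidate.
stage6 [09:00, 14:55] → overlaps → candidate.
stage7 [15:45, 18:25] → overlapped-by → candidate.
Among candidates, latest start is 16:50 → stage1.

stage1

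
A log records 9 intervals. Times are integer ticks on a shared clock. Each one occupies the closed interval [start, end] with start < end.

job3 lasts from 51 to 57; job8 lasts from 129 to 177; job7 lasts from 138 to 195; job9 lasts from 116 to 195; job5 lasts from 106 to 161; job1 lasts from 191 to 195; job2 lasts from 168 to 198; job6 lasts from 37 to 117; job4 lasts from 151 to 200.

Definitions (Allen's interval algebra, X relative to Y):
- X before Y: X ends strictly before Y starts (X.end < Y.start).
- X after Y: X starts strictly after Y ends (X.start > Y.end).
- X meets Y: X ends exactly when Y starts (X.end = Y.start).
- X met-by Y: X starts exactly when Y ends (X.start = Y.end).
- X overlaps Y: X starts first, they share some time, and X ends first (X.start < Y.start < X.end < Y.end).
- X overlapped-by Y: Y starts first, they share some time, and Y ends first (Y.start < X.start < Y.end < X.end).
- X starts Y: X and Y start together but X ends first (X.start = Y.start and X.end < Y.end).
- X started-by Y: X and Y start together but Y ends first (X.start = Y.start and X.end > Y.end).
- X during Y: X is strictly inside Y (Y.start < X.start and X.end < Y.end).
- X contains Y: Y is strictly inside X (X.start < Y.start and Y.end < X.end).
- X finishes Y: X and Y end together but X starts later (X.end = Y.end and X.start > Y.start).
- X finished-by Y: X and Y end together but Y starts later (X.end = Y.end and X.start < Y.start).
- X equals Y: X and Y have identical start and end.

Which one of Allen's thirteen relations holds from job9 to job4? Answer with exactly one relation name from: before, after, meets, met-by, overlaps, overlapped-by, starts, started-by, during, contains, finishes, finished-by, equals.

job9 = [116, 195]; job4 = [151, 200].
Compare endpoints: job9.start < job4.start, job9.start < job4.end, job9.end > job4.start, job9.end < job4.end.
That pattern is 'overlaps'.

overlaps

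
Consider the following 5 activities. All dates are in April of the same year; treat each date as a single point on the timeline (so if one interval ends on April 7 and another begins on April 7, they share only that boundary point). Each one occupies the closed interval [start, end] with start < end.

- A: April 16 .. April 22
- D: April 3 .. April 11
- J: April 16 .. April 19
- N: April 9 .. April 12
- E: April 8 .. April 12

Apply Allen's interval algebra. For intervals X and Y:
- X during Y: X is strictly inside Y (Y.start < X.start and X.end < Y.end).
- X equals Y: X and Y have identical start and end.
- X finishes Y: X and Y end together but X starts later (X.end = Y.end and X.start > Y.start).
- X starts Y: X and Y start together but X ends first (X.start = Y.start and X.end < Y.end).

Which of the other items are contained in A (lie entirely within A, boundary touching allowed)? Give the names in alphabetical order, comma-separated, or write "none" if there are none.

J

Target A = [April 16, April 22].
D [April 3, April 11] → before → no.
E [April 8, April 12] → before → no.
J [April 16, April 19] → starts → yes.
N [April 9, April 12] → before → no.
Result: J.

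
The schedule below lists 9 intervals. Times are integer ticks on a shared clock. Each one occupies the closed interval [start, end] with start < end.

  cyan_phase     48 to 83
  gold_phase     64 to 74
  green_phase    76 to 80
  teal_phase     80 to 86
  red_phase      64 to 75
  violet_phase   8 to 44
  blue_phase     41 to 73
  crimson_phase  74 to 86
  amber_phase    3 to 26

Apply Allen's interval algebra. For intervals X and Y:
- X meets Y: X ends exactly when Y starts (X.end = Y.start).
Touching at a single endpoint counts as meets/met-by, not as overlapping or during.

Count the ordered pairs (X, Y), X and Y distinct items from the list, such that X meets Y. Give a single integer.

Checking all 72 ordered pairs for relation 'meets'; matching pairs in alphabetical order:
(gold_phase, crimson_phase): gold_phase meets crimson_phase ✓
(green_phase, teal_phase): green_phase meets teal_phase ✓
Count: 2.

2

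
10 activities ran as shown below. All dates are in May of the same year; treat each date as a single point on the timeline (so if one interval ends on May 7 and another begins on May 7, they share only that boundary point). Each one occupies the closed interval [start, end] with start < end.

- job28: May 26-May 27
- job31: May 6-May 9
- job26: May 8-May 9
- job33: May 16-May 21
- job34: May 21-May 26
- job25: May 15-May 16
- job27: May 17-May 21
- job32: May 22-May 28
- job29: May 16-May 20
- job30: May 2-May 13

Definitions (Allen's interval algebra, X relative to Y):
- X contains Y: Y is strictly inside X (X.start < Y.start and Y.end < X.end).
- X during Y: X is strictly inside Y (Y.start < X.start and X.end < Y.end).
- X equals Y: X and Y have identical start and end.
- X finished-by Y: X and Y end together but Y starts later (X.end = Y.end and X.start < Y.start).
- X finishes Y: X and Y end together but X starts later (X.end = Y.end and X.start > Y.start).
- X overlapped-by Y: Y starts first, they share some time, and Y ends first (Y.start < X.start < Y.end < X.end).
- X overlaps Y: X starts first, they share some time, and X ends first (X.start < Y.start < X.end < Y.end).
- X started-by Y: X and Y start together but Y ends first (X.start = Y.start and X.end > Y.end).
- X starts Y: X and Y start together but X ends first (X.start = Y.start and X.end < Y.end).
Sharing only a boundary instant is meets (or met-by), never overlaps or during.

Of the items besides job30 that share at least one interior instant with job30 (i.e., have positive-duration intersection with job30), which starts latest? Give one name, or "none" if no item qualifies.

job26

Target job30 = [May 2, May 13].
job25 [May 15, May 16] → after → excluded.
job26 [May 8, May 9] → during → candidate.
job27 [May 17, May 21] → after → excluded.
job28 [May 26, May 27] → after → excluded.
job29 [May 16, May 20] → after → excluded.
job31 [May 6, May 9] → during → candidate.
job32 [May 22, May 28] → after → excluded.
job33 [May 16, May 21] → after → excluded.
job34 [May 21, May 26] → after → excluded.
Among candidates, latest start is May 8 → job26.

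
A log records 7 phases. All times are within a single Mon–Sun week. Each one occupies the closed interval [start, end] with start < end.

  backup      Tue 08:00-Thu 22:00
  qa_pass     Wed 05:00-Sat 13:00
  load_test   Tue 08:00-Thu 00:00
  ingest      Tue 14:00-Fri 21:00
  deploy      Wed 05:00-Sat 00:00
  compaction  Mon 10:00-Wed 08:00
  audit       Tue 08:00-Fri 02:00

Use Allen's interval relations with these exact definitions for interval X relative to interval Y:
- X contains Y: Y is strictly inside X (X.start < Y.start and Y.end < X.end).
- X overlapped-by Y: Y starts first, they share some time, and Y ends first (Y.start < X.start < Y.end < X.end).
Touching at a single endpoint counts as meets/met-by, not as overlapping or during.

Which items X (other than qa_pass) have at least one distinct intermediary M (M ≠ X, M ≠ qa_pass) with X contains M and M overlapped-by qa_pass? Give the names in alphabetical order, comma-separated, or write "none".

Target qa_pass = [Wed 05:00, Sat 13:00].
Intermediaries M with M overlapped-by qa_pass: none.
Union: none.

none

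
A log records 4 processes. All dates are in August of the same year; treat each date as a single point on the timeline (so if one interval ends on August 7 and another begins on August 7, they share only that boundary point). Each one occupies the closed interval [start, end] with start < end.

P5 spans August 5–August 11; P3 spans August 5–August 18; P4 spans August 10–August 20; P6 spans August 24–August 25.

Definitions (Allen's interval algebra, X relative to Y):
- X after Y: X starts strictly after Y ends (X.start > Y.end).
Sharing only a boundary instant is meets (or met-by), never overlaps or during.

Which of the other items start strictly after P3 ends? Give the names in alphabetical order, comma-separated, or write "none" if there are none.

P6

Target P3 = [August 5, August 18].
P4 [August 10, August 20] → overlapped-by → no.
P5 [August 5, August 11] → starts → no.
P6 [August 24, August 25] → after → yes.
Result: P6.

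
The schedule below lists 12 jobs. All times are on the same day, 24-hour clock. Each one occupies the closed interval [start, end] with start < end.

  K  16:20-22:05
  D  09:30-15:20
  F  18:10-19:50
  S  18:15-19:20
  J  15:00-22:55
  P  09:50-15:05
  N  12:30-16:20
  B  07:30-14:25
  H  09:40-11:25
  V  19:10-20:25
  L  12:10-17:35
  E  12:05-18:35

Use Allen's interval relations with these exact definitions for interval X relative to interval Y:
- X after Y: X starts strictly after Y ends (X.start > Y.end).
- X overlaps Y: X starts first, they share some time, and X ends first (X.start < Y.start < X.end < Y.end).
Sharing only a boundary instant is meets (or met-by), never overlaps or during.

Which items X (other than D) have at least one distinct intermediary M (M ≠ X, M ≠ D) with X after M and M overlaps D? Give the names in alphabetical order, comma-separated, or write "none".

Target D = [09:30, 15:20].
Intermediaries M with M overlaps D: B.
Via B — items with X after B: F, J, K, S, V.
Union: F, J, K, S, V.

F, J, K, S, V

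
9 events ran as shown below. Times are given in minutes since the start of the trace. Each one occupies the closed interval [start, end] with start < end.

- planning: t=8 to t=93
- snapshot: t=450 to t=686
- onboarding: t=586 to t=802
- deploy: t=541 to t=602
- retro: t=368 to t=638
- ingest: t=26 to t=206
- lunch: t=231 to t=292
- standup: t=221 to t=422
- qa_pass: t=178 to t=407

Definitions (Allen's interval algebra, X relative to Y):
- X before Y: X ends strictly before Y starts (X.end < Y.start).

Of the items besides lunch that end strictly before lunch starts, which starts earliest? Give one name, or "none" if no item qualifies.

planning

Target lunch = [t=231, t=292].
deploy [t=541, t=602] → after → excluded.
ingest [t=26, t=206] → before → candidate.
onboarding [t=586, t=802] → after → excluded.
planning [t=8, t=93] → before → candidate.
qa_pass [t=178, t=407] → contains → excluded.
retro [t=368, t=638] → after → excluded.
snapshot [t=450, t=686] → after → excluded.
standup [t=221, t=422] → contains → excluded.
Among candidates, earliest start is t=8 → planning.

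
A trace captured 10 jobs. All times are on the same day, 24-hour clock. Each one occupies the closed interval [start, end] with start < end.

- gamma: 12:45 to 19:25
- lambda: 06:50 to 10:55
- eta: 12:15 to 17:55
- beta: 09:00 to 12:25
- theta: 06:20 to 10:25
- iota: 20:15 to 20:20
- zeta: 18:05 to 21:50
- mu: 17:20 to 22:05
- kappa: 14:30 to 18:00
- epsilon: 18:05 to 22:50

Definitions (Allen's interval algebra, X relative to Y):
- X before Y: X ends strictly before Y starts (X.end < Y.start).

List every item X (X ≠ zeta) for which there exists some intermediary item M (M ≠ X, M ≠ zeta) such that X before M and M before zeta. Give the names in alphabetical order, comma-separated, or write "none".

beta, lambda, theta

Target zeta = [18:05, 21:50].
Intermediaries M with M before zeta: beta, eta, kappa, lambda, theta.
Via beta — items with X before beta: none.
Via eta — items with X before eta: lambda, theta.
Via kappa — items with X before kappa: beta, lambda, theta.
Via lambda — items with X before lambda: none.
Via theta — items with X before theta: none.
Union: beta, lambda, theta.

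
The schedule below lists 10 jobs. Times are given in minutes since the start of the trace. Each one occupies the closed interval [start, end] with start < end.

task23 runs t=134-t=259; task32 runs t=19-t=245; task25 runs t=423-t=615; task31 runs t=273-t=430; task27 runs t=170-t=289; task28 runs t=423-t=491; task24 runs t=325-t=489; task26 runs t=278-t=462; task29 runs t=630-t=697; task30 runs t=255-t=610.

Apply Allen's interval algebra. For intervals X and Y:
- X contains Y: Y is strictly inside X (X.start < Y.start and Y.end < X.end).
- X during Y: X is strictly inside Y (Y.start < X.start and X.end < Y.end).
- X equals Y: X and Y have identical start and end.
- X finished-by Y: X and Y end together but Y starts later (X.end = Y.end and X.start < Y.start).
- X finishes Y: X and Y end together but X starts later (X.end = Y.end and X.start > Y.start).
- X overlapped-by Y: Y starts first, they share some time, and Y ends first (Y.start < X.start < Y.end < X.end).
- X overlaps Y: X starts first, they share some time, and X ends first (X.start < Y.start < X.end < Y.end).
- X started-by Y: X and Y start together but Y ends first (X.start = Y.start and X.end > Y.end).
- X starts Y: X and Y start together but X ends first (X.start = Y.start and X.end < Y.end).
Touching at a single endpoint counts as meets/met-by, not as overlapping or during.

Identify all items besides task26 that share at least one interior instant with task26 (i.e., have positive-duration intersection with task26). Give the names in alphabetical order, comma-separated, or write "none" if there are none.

task24, task25, task27, task28, task30, task31

Target task26 = [t=278, t=462].
task23 [t=134, t=259] → before → no.
task24 [t=325, t=489] → overlapped-by → yes.
task25 [t=423, t=615] → overlapped-by → yes.
task27 [t=170, t=289] → overlaps → yes.
task28 [t=423, t=491] → overlapped-by → yes.
task29 [t=630, t=697] → after → no.
task30 [t=255, t=610] → contains → yes.
task31 [t=273, t=430] → overlaps → yes.
task32 [t=19, t=245] → before → no.
Result: task24, task25, task27, task28, task30, task31.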